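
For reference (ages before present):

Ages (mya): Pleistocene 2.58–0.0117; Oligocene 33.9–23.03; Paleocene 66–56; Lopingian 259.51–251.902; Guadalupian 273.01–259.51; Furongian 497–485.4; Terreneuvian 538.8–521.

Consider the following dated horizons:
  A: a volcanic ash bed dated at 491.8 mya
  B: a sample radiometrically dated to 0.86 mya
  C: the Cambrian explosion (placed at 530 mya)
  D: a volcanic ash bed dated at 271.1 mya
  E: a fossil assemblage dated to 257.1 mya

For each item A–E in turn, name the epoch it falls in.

Match each age against the start–end ranges in the excerpt: A = 491.8 Ma → Furongian (497–485.4); B = 0.86 Ma → Pleistocene (2.58–0.0117); C = 530 Ma → Terreneuvian (538.8–521); D = 271.1 Ma → Guadalupian (273.01–259.51); E = 257.1 Ma → Lopingian (259.51–251.902).

A — Furongian; B — Pleistocene; C — Terreneuvian; D — Guadalupian; E — Lopingian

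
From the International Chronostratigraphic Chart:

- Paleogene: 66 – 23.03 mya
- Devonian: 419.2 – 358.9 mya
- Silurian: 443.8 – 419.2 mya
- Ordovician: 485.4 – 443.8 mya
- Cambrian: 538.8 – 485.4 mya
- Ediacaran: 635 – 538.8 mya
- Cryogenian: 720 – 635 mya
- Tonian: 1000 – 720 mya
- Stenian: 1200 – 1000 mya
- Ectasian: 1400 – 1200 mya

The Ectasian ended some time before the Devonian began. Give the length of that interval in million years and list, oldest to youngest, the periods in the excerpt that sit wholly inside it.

780.8 million years; Stenian, Tonian, Cryogenian, Ediacaran, Cambrian, Ordovician, Silurian

End of Ectasian = 1200 Ma; start of Devonian = 419.2 Ma.
Gap = 1200 − 419.2 = 780.8 Myr.
Periods wholly inside 1200–419.2 Ma: Stenian (1200–1000), Tonian (1000–720), Cryogenian (720–635), Ediacaran (635–538.8), Cambrian (538.8–485.4), Ordovician (485.4–443.8), Silurian (443.8–419.2).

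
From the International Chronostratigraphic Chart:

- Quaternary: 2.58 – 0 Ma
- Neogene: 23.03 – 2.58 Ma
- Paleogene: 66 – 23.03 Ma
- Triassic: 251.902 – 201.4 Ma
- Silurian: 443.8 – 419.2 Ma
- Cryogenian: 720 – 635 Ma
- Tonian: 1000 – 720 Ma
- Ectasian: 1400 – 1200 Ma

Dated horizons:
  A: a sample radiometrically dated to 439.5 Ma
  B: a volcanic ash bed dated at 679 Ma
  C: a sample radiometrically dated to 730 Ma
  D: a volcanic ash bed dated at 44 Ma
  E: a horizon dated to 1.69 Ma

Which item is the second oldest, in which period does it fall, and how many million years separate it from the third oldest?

Sorted oldest-first by Ma: C (730), B (679), A (439.5), D (44), E (1.69).
The second oldest is B at 679 Ma, which lies in 720–635 Ma: the Cryogenian.
The third oldest is A at 439.5 Ma; separation = |679 − 439.5| = 239.5 Myr.

B, in the Cryogenian; 239.5 million years to A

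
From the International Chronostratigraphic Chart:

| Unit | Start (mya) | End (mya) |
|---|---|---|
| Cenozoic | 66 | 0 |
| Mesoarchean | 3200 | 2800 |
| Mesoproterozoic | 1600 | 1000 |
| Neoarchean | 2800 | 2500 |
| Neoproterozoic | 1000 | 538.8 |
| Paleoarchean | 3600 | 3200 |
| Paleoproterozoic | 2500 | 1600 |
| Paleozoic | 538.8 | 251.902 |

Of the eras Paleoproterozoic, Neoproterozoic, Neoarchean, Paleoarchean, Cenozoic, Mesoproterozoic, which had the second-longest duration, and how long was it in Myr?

Start − end for each: Paleoproterozoic 2500 − 1600 = 900; Neoproterozoic 1000 − 538.8 = 461.2; Neoarchean 2800 − 2500 = 300; Paleoarchean 3600 − 3200 = 400; Cenozoic 66 − 0 = 66; Mesoproterozoic 1600 − 1000 = 600.
Ranking these from longest: Paleoproterozoic > Mesoproterozoic > Neoproterozoic > Paleoarchean > Neoarchean > Cenozoic.
Position 2 in that ranking is Mesoproterozoic, which lasted 600 Myr.

Mesoproterozoic, 600 million years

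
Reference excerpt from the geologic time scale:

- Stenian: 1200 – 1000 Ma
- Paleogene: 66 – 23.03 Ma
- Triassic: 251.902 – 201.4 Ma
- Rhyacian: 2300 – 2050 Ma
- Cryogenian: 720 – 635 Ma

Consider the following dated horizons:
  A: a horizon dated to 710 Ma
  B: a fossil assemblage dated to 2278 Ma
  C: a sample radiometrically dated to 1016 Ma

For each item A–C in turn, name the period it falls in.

A: 710 Ma lies in 720–635 Ma, so Cryogenian.
B: 2278 Ma lies in 2300–2050 Ma, so Rhyacian.
C: 1016 Ma lies in 1200–1000 Ma, so Stenian.

A — Cryogenian; B — Rhyacian; C — Stenian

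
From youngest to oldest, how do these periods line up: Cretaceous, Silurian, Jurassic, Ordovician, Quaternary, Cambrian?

Quaternary → Cretaceous → Jurassic → Silurian → Ordovician → Cambrian

Era membership (oldest first within each) — Paleozoic: Cambrian, Ordovician, Silurian; Mesozoic: Jurassic, Cretaceous; Cenozoic: Quaternary. Paleozoic precedes Mesozoic, which precedes Cenozoic. Concatenating the groups in that era order and then reversing gives youngest to oldest.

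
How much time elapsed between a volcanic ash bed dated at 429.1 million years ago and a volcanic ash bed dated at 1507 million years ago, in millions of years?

1077.9 million years

1507 − 429.1 = 1077.9 million years.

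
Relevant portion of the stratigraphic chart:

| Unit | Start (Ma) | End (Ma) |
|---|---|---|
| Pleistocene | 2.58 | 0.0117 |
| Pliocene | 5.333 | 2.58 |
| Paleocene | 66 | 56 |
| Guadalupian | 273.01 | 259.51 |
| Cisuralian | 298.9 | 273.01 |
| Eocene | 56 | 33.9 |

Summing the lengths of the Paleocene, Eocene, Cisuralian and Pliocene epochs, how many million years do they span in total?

Each duration: Paleocene = 10; Eocene = 22.1; Cisuralian = 25.89; Pliocene = 2.753.
Sum: 10 + 22.1 + 25.89 + 2.753 = 60.743 Myr.

60.743 million years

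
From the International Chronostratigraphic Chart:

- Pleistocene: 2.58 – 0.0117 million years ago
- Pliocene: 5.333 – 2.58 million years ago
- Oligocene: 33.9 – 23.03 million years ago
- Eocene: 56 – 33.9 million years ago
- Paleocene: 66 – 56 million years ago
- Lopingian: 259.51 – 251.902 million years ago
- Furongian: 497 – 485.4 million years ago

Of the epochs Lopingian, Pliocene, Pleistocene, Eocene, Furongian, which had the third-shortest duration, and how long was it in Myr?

Lopingian, 7.608 million years

Durations: Lopingian 7.608; Pliocene 2.753; Pleistocene 2.5683; Eocene 22.1; Furongian 11.6 Myr.
Sorted shortest-first: Pleistocene (2.5683), Pliocene (2.753), Lopingian (7.608), Furongian (11.6), Eocene (22.1).
The third shortest is Lopingian at 7.608 Myr.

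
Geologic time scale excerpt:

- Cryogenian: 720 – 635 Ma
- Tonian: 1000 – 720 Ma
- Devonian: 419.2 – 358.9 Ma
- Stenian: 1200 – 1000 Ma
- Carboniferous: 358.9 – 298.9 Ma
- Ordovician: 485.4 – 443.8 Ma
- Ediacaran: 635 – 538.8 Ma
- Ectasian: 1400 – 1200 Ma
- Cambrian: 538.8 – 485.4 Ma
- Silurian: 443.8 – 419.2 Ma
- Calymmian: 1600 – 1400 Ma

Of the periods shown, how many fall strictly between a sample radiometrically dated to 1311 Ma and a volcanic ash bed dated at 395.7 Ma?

7

The older date is 1311 Ma and the younger is 395.7 Ma.
Periods with start < 1311 and end > 395.7 Ma: Stenian (1200–1000), Tonian (1000–720), Cryogenian (720–635), Ediacaran (635–538.8), Cambrian (538.8–485.4), Ordovician (485.4–443.8), Silurian (443.8–419.2).
That is 7 complete periods.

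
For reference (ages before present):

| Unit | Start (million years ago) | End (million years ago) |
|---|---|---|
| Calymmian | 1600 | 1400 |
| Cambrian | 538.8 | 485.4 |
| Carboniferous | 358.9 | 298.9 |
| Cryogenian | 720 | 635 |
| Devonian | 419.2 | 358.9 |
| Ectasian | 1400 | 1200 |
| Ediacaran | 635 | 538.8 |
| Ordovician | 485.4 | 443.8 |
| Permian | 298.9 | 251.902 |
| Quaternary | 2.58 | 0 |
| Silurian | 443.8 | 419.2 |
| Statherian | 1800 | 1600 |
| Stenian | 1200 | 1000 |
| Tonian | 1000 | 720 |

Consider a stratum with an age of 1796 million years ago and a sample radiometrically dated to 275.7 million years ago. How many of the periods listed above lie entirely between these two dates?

1796 Ma sits inside the Statherian (1800–1600) and 275.7 Ma inside the Permian (298.9–251.902); neither of those is wholly between the two dates.
The listed periods lying completely between them are Calymmian, Ectasian, Stenian, Tonian, Cryogenian, Ediacaran, Cambrian, Ordovician, Silurian, Devonian, Carboniferous — 11 in all.

11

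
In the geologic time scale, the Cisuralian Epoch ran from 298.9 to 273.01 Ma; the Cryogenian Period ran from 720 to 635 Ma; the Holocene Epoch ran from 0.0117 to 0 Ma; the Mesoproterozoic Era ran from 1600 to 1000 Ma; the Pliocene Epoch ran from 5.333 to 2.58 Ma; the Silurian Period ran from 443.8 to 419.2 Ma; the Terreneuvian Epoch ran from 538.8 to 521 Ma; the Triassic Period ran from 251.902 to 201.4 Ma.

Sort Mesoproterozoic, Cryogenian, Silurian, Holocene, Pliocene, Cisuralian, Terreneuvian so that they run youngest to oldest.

Holocene → Pliocene → Cisuralian → Silurian → Terreneuvian → Cryogenian → Mesoproterozoic

Sorting by start age (ascending Ma, since larger Ma = older): Holocene began 0.0117, Pliocene began 5.333, Cisuralian began 298.9, Silurian began 443.8, Terreneuvian began 538.8, Cryogenian began 720, Mesoproterozoic began 1600.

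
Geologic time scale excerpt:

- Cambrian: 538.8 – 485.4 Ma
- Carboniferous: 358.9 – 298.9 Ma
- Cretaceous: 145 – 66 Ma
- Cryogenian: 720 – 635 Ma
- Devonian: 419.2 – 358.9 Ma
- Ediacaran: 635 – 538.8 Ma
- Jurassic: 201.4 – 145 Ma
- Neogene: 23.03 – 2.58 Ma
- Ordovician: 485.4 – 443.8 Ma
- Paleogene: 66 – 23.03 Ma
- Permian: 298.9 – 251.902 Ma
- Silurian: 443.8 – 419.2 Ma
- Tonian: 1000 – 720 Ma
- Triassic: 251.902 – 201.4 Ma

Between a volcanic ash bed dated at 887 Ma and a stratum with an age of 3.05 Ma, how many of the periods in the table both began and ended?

12

887 Ma sits inside the Tonian (1000–720) and 3.05 Ma inside the Neogene (23.03–2.58); neither of those is wholly between the two dates.
The listed periods lying completely between them are Cryogenian, Ediacaran, Cambrian, Ordovician, Silurian, Devonian, Carboniferous, Permian, Triassic, Jurassic, Cretaceous, Paleogene — 12 in all.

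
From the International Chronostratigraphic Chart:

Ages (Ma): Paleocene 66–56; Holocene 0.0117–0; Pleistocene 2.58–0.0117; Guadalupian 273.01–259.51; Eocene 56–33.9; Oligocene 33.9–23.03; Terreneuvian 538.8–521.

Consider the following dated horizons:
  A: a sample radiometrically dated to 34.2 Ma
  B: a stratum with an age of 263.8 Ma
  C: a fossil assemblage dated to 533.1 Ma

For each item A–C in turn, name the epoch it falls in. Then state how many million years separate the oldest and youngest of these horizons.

A — Eocene; B — Guadalupian; C — Terreneuvian; span 498.9 million years

A: 34.2 Ma lies in 56–33.9 Ma, so Eocene.
B: 263.8 Ma lies in 273.01–259.51 Ma, so Guadalupian.
C: 533.1 Ma lies in 538.8–521 Ma, so Terreneuvian.
Oldest = 533.1 Ma, youngest = 34.2 Ma → span 498.9 Myr.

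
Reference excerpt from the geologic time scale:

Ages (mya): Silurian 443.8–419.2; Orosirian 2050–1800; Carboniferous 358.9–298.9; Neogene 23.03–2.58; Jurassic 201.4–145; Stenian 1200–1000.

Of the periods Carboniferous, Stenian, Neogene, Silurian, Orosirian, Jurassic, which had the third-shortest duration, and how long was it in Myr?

Jurassic, 56.4 million years

Start − end for each: Carboniferous 358.9 − 298.9 = 60; Stenian 1200 − 1000 = 200; Neogene 23.03 − 2.58 = 20.45; Silurian 443.8 − 419.2 = 24.6; Orosirian 2050 − 1800 = 250; Jurassic 201.4 − 145 = 56.4.
Ranking these from shortest: Neogene < Silurian < Jurassic < Carboniferous < Stenian < Orosirian.
Position 3 in that ranking is Jurassic, which lasted 56.4 Myr.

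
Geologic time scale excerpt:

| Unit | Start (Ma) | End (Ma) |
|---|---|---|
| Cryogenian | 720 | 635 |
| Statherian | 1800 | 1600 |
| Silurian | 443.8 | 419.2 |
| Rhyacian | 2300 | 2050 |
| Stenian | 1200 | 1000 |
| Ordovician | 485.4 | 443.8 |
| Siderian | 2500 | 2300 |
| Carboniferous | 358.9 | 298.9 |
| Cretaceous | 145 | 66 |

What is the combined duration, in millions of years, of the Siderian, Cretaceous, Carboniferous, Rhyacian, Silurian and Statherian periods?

Duration is start − end for each: (2500 − 2300) + (145 − 66) + (358.9 − 298.9) + (2300 − 2050) + (443.8 − 419.2) + (1800 − 1600).
That is 200 + 79 + 60 + 250 + 24.6 + 200, which totals 813.6 million years.

813.6 million years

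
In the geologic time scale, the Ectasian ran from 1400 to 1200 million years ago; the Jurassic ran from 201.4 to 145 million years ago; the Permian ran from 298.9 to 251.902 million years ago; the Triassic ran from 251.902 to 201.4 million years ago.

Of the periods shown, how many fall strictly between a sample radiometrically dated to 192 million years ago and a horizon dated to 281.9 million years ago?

1

281.9 Ma sits inside the Permian (298.9–251.902) and 192 Ma inside the Jurassic (201.4–145); neither of those is wholly between the two dates.
The listed periods lying completely between them are Triassic — 1 in all.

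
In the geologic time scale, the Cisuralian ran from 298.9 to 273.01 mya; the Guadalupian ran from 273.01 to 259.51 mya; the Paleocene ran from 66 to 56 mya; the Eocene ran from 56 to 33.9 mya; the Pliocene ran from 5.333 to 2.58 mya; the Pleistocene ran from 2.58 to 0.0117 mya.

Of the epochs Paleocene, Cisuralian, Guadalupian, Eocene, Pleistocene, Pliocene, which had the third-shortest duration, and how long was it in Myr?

Paleocene, 10 million years

Durations: Paleocene 10; Cisuralian 25.89; Guadalupian 13.5; Eocene 22.1; Pleistocene 2.5683; Pliocene 2.753 Myr.
Sorted shortest-first: Pleistocene (2.5683), Pliocene (2.753), Paleocene (10), Guadalupian (13.5), Eocene (22.1), Cisuralian (25.89).
The third shortest is Paleocene at 10 Myr.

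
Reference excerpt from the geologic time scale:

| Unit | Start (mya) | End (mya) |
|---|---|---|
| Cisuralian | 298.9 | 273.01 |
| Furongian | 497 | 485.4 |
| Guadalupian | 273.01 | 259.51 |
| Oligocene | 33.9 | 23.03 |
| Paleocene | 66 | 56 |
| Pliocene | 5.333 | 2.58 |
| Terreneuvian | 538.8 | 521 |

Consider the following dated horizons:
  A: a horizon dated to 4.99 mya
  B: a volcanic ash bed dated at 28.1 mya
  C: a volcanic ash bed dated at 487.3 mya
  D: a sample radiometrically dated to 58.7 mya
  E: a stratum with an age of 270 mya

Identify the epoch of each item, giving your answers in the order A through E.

Match each age against the start–end ranges in the excerpt: A = 4.99 Ma → Pliocene (5.333–2.58); B = 28.1 Ma → Oligocene (33.9–23.03); C = 487.3 Ma → Furongian (497–485.4); D = 58.7 Ma → Paleocene (66–56); E = 270 Ma → Guadalupian (273.01–259.51).

A — Pliocene; B — Oligocene; C — Furongian; D — Paleocene; E — Guadalupian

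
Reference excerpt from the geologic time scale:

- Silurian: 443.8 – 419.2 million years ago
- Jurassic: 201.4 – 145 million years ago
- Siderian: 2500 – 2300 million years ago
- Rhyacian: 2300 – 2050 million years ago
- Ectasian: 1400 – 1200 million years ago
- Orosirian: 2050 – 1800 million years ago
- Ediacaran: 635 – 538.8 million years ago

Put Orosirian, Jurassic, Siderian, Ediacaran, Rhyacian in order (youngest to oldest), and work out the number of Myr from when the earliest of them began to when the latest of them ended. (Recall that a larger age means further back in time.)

Jurassic → Ediacaran → Orosirian → Rhyacian → Siderian; total span 2355 Myr

Start ages (Ma): Siderian 2500, Rhyacian 2300, Orosirian 2050, Ediacaran 635, Jurassic 201.4.
Ordered youngest to oldest: Jurassic, Ediacaran, Orosirian, Rhyacian, Siderian.
Span = 2500 − 145 = 2355 Myr.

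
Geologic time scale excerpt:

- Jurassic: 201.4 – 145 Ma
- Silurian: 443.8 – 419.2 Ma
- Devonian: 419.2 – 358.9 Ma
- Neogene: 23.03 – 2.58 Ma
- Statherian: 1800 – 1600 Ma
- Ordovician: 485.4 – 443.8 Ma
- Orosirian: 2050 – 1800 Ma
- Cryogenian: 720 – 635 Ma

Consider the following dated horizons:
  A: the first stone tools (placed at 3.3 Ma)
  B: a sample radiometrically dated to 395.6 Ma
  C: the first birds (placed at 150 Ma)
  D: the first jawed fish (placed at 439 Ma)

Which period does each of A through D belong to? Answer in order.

Match each age against the start–end ranges in the excerpt: A = 3.3 Ma → Neogene (23.03–2.58); B = 395.6 Ma → Devonian (419.2–358.9); C = 150 Ma → Jurassic (201.4–145); D = 439 Ma → Silurian (443.8–419.2).

A — Neogene; B — Devonian; C — Jurassic; D — Silurian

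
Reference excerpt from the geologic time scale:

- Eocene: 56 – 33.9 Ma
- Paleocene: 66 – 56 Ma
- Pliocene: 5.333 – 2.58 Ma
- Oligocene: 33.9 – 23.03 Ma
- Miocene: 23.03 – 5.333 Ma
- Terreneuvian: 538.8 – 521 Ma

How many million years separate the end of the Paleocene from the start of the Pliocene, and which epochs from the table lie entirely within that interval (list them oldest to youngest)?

50.667 million years; Eocene, Oligocene, Miocene

The Paleocene closes at 56 Ma and the Pliocene opens at 5.333 Ma, so the interval is 56 − 5.333 = 50.667 Myr.
An epoch fits inside if it starts at or after 56 Ma and ends at or before 5.333 Ma; oldest first that gives Eocene, Oligocene, Miocene.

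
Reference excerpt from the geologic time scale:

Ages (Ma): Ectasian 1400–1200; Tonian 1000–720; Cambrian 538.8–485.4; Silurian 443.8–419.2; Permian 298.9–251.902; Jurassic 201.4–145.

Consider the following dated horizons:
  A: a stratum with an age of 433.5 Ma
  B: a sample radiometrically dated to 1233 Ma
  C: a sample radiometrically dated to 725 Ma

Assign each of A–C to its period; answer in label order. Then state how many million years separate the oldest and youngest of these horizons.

A — Silurian; B — Ectasian; C — Tonian; span 799.5 million years

A: 433.5 Ma lies in 443.8–419.2 Ma, so Silurian.
B: 1233 Ma lies in 1400–1200 Ma, so Ectasian.
C: 725 Ma lies in 1000–720 Ma, so Tonian.
Oldest = 1233 Ma, youngest = 433.5 Ma → span 799.5 Myr.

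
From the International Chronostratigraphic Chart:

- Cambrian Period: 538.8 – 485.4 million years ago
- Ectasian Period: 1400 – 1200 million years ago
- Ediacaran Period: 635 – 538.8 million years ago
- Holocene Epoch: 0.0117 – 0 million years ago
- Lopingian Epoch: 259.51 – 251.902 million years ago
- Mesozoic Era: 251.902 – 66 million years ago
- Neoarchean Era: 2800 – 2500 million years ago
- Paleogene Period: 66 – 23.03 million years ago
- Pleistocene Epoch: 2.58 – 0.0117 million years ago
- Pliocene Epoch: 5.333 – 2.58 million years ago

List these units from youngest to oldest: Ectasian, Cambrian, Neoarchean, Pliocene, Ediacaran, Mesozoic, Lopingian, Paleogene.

The oldest of these is Neoarchean (starts 2800 Ma) and the youngest is Pliocene (ends 2.58 Ma).
In between, by decreasing start age: Ectasian (1400), Ediacaran (635), Cambrian (538.8), Lopingian (259.51), Mesozoic (251.902), Paleogene (66).
Listing youngest first means reversing that sequence.

Pliocene, then Paleogene, then Mesozoic, then Lopingian, then Cambrian, then Ediacaran, then Ectasian, then Neoarchean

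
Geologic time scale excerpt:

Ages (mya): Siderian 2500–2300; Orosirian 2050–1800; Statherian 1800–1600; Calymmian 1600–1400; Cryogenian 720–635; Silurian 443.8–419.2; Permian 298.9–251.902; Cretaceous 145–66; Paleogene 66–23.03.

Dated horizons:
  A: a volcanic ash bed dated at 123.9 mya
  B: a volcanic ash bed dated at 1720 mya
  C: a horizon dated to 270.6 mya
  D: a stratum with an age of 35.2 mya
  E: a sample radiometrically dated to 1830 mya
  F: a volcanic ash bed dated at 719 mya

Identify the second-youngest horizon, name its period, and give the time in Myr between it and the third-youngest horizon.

Sorted youngest-first by Ma: D (35.2), A (123.9), C (270.6), F (719), B (1720), E (1830).
The second youngest is A at 123.9 Ma, which lies in 145–66 Ma: the Cretaceous.
The third youngest is C at 270.6 Ma; separation = |123.9 − 270.6| = 146.7 Myr.

A, in the Cretaceous; 146.7 million years to C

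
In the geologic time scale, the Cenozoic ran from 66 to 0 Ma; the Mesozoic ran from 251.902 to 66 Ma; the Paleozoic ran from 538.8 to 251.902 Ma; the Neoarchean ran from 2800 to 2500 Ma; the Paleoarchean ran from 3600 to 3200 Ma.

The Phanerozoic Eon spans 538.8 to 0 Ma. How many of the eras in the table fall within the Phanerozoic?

Eras inside 538.8–0 Ma: Paleozoic, Mesozoic, Cenozoic — 3 in total.

3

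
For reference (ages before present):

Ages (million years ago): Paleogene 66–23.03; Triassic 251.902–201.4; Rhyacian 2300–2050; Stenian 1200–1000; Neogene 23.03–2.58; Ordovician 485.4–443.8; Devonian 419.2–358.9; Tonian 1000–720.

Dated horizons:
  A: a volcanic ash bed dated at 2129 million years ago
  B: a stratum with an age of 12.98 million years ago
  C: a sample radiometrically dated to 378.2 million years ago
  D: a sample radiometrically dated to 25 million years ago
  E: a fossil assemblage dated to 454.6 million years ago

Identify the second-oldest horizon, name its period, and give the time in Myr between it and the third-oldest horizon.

E, in the Ordovician; 76.4 million years to C

Sorted oldest-first by Ma: A (2129), E (454.6), C (378.2), D (25), B (12.98).
The second oldest is E at 454.6 Ma, which lies in 485.4–443.8 Ma: the Ordovician.
The third oldest is C at 378.2 Ma; separation = |454.6 − 378.2| = 76.4 Myr.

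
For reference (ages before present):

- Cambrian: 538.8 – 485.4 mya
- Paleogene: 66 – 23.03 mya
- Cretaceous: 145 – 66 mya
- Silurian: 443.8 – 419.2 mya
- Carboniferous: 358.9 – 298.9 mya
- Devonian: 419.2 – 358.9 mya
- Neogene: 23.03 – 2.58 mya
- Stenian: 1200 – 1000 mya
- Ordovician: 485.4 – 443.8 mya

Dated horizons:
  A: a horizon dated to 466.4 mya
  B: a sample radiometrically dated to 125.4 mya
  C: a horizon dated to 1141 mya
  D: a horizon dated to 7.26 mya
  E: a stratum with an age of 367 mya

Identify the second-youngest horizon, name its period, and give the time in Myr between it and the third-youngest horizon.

B, in the Cretaceous; 241.6 million years to E

Smaller Ma means younger, so youngest first: D 7.26 < B 125.4 < E 367 < A 466.4 < C 1141.
Counting 2 along gives B (125.4 Ma); the excerpt puts that inside the Cretaceous, 145–66 Ma.
Next in line is E (367 Ma), and 367 − 125.4 = 241.6 Myr.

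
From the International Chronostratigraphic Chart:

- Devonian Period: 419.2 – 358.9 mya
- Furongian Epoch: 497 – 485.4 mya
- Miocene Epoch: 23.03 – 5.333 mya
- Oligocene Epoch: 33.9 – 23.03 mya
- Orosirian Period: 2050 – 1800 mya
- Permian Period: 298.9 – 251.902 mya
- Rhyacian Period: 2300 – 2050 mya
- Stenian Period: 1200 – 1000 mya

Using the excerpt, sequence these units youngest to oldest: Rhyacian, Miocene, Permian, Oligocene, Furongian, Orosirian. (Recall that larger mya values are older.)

Miocene, then Oligocene, then Permian, then Furongian, then Orosirian, then Rhyacian

Sorting by start age (ascending Ma, since larger Ma = older): Miocene began 23.03, Oligocene began 33.9, Permian began 298.9, Furongian began 497, Orosirian began 2050, Rhyacian began 2300.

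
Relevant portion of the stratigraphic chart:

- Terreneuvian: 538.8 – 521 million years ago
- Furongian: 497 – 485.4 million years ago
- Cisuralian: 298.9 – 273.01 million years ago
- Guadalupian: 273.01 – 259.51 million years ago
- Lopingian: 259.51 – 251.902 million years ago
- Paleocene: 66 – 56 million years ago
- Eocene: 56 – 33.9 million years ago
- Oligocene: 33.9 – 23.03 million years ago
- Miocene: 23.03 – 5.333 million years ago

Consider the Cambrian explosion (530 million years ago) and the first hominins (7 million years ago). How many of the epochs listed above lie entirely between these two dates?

7

530 Ma sits inside the Terreneuvian (538.8–521) and 7 Ma inside the Miocene (23.03–5.333); neither of those is wholly between the two dates.
The listed epochs lying completely between them are Furongian, Cisuralian, Guadalupian, Lopingian, Paleocene, Eocene, Oligocene — 7 in all.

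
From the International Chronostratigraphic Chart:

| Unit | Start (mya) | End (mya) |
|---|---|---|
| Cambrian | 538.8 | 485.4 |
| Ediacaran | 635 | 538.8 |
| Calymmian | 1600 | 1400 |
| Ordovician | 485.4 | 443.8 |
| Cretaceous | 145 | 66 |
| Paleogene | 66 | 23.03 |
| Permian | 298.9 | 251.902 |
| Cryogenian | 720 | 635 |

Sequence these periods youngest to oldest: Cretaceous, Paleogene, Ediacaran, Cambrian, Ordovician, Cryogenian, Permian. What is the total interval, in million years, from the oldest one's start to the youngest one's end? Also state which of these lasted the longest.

Start ages (Ma): Cryogenian 720, Ediacaran 635, Cambrian 538.8, Ordovician 485.4, Permian 298.9, Cretaceous 145, Paleogene 66.
Ordered youngest to oldest: Paleogene, Cretaceous, Permian, Ordovician, Cambrian, Ediacaran, Cryogenian.
Span = 720 − 23.03 = 696.97 Myr.
Durations: Permian 46.998, Ordovician 41.6, Cretaceous 79, Ediacaran 96.2, Cambrian 53.4, Paleogene 42.97, Cryogenian 85 → longest is Ediacaran (96.2 Myr).

Paleogene → Cretaceous → Permian → Ordovician → Cambrian → Ediacaran → Cryogenian; total span 696.97 Myr; longest is Ediacaran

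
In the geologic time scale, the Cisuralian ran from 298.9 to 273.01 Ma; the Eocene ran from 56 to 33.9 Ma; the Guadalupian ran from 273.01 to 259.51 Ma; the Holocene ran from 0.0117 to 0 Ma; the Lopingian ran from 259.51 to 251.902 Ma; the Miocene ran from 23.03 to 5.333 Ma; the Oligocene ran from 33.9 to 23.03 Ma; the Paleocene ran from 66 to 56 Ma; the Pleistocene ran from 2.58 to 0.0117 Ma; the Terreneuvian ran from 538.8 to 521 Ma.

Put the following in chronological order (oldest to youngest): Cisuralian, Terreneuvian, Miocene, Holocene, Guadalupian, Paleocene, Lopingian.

Terreneuvian, then Cisuralian, then Guadalupian, then Lopingian, then Paleocene, then Miocene, then Holocene

The oldest of these is Terreneuvian (starts 538.8 Ma) and the youngest is Holocene (ends 0 Ma).
In between, by decreasing start age: Cisuralian (298.9), Guadalupian (273.01), Lopingian (259.51), Paleocene (66), Miocene (23.03).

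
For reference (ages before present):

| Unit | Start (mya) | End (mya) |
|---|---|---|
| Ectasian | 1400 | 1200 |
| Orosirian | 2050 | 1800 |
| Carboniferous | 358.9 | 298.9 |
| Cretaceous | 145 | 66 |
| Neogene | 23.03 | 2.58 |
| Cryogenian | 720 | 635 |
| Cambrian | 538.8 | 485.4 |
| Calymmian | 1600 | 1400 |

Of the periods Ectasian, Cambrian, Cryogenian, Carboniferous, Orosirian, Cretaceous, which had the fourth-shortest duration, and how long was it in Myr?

Durations: Ectasian 200; Cambrian 53.4; Cryogenian 85; Carboniferous 60; Orosirian 250; Cretaceous 79 Myr.
Sorted shortest-first: Cambrian (53.4), Carboniferous (60), Cretaceous (79), Cryogenian (85), Ectasian (200), Orosirian (250).
The fourth shortest is Cryogenian at 85 Myr.

Cryogenian, 85 million years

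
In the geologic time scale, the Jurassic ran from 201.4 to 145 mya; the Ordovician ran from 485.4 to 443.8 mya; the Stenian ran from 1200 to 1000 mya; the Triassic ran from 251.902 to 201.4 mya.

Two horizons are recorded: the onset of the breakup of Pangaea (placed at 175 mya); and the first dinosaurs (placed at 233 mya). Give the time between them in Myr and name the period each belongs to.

58 million years apart; the first in the Jurassic, the second in the Triassic

Elapsed time: 233 − 175 = 58 Myr.
175 Ma lies within 201.4–145 Ma: Jurassic.
233 Ma lies within 251.902–201.4 Ma: Triassic.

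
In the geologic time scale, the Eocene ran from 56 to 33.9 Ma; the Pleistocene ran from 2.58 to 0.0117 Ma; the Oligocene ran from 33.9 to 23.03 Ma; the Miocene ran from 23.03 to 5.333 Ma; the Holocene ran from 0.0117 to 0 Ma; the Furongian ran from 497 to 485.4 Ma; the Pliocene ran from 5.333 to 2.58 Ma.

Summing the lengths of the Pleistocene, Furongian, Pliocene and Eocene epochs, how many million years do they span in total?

39.0213 million years

Duration is start − end for each: (2.58 − 0.0117) + (497 − 485.4) + (5.333 − 2.58) + (56 − 33.9).
That is 2.5683 + 11.6 + 2.753 + 22.1, which totals 39.0213 million years.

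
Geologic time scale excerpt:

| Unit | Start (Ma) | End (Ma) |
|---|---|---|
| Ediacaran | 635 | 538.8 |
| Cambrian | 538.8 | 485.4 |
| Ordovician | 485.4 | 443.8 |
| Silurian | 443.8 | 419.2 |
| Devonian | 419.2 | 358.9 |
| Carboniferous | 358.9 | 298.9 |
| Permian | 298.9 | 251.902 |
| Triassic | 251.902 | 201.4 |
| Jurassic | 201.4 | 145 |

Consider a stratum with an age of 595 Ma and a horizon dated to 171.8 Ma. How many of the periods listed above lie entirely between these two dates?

7

595 Ma sits inside the Ediacaran (635–538.8) and 171.8 Ma inside the Jurassic (201.4–145); neither of those is wholly between the two dates.
The listed periods lying completely between them are Cambrian, Ordovician, Silurian, Devonian, Carboniferous, Permian, Triassic — 7 in all.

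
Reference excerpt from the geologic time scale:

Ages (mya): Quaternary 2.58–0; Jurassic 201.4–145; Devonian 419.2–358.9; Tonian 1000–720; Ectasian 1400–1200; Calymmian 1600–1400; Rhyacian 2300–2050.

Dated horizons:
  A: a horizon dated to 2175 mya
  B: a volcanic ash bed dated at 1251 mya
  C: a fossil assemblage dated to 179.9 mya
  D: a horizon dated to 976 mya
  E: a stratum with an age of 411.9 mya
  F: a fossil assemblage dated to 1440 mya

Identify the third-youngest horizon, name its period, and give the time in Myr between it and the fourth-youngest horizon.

D, in the Tonian; 275 million years to B

Sorted youngest-first by Ma: C (179.9), E (411.9), D (976), B (1251), F (1440), A (2175).
The third youngest is D at 976 Ma, which lies in 1000–720 Ma: the Tonian.
The fourth youngest is B at 1251 Ma; separation = |976 − 1251| = 275 Myr.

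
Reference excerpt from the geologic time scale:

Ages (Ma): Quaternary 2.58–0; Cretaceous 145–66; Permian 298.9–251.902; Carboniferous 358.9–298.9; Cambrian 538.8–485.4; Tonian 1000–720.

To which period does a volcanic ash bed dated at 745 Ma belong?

745 Ma lies between 1000 and 720 Ma, so it falls in the Tonian.

Tonian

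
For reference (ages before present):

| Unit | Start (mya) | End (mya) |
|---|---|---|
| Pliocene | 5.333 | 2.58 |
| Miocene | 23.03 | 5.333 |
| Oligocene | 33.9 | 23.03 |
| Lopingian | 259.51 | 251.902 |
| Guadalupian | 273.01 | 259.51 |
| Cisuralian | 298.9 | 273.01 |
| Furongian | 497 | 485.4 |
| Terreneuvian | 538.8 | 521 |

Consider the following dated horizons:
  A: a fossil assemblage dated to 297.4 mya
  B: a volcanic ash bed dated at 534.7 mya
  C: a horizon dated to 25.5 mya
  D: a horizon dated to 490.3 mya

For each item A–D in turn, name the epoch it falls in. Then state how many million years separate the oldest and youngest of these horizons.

A: 297.4 Ma lies in 298.9–273.01 Ma, so Cisuralian.
B: 534.7 Ma lies in 538.8–521 Ma, so Terreneuvian.
C: 25.5 Ma lies in 33.9–23.03 Ma, so Oligocene.
D: 490.3 Ma lies in 497–485.4 Ma, so Furongian.
Oldest = 534.7 Ma, youngest = 25.5 Ma → span 509.2 Myr.

A — Cisuralian; B — Terreneuvian; C — Oligocene; D — Furongian; span 509.2 million years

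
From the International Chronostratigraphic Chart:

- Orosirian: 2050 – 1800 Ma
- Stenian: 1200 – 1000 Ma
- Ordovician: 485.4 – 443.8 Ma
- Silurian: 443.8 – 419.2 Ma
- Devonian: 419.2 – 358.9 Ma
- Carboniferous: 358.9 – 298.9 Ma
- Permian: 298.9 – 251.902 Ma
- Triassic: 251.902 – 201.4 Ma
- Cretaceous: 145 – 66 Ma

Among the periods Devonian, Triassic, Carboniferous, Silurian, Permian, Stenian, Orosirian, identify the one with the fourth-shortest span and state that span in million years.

Durations: Devonian 60.3; Triassic 50.502; Carboniferous 60; Silurian 24.6; Permian 46.998; Stenian 200; Orosirian 250 Myr.
Sorted shortest-first: Silurian (24.6), Permian (46.998), Triassic (50.502), Carboniferous (60), Devonian (60.3), Stenian (200), Orosirian (250).
The fourth shortest is Carboniferous at 60 Myr.

Carboniferous, 60 million years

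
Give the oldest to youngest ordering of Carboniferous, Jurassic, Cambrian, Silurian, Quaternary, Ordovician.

Cambrian → Ordovician → Silurian → Carboniferous → Jurassic → Quaternary

Era membership (oldest first within each) — Paleozoic: Cambrian, Ordovician, Silurian, Carboniferous; Mesozoic: Jurassic; Cenozoic: Quaternary. Paleozoic precedes Mesozoic, which precedes Cenozoic. Concatenating the groups in that era order gives oldest to youngest directly.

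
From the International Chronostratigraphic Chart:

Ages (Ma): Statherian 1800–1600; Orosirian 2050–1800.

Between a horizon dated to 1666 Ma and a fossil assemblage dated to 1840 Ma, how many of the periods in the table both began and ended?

Checking each listed span, none has both start < 1840 Ma and end > 1666 Ma — every period straddles one of the two dates or lies outside them — so the count is 0.

0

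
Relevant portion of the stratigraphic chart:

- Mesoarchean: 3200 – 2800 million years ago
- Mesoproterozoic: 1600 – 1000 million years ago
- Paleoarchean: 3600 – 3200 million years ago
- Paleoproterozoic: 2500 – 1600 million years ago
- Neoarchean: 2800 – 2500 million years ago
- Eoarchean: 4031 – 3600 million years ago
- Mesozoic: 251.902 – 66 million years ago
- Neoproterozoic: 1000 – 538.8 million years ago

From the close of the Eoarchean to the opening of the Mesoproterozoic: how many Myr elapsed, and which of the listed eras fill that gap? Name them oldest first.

2000 million years; Paleoarchean, Mesoarchean, Neoarchean, Paleoproterozoic

The Eoarchean closes at 3600 Ma and the Mesoproterozoic opens at 1600 Ma, so the interval is 3600 − 1600 = 2000 Myr.
An era fits inside if it starts at or after 3600 Ma and ends at or before 1600 Ma; oldest first that gives Paleoarchean, Mesoarchean, Neoarchean, Paleoproterozoic.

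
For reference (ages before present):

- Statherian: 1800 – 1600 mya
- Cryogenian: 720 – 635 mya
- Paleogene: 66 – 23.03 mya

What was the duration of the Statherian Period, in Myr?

200 million years

1800 − 1600 = 200 million years.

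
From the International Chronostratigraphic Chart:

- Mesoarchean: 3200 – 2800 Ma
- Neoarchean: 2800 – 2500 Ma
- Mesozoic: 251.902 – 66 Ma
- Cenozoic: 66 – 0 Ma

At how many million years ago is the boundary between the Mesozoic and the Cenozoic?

The Mesozoic ends and the Cenozoic begins at 66 Ma.

66 Ma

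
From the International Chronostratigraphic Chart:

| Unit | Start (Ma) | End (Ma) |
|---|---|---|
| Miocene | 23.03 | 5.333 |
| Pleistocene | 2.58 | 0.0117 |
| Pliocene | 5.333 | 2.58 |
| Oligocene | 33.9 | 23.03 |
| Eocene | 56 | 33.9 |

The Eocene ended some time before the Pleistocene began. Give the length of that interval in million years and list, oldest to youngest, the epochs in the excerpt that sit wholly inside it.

The Eocene closes at 33.9 Ma and the Pleistocene opens at 2.58 Ma, so the interval is 33.9 − 2.58 = 31.32 Myr.
An epoch fits inside if it starts at or after 33.9 Ma and ends at or before 2.58 Ma; oldest first that gives Oligocene, Miocene, Pliocene.

31.32 million years; Oligocene, Miocene, Pliocene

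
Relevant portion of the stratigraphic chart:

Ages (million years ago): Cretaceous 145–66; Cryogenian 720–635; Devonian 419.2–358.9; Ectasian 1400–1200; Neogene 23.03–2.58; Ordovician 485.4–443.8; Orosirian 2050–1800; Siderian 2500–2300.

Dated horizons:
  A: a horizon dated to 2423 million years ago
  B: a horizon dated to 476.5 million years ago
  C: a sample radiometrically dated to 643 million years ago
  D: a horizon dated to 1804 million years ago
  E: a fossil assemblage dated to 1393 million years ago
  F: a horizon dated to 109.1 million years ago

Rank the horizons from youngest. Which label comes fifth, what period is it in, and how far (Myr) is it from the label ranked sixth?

D, in the Orosirian; 619 million years to A

Sorted youngest-first by Ma: F (109.1), B (476.5), C (643), E (1393), D (1804), A (2423).
The fifth youngest is D at 1804 Ma, which lies in 2050–1800 Ma: the Orosirian.
The sixth youngest is A at 2423 Ma; separation = |1804 − 2423| = 619 Myr.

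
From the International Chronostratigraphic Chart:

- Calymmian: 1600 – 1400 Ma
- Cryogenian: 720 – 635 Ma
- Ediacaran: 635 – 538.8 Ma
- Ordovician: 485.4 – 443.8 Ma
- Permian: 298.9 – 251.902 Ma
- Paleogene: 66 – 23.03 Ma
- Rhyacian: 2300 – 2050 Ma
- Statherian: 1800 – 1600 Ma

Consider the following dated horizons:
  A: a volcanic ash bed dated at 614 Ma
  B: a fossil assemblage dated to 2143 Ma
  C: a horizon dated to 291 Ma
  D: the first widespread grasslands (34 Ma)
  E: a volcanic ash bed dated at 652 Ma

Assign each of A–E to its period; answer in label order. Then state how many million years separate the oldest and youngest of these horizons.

A — Ediacaran; B — Rhyacian; C — Permian; D — Paleogene; E — Cryogenian; span 2109 million years

Match each age against the start–end ranges in the excerpt: A = 614 Ma → Ediacaran (635–538.8); B = 2143 Ma → Rhyacian (2300–2050); C = 291 Ma → Permian (298.9–251.902); D = 34 Ma → Paleogene (66–23.03); E = 652 Ma → Cryogenian (720–635).
The largest age is 2143 Ma and the smallest is 34 Ma; their difference is 2109 Myr.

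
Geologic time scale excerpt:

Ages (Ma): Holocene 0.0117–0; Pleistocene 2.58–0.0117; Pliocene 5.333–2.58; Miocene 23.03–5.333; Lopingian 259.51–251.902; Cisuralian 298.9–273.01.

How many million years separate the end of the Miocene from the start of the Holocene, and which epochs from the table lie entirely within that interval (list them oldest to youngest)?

5.3213 million years; Pliocene, Pleistocene

The Miocene closes at 5.333 Ma and the Holocene opens at 0.0117 Ma, so the interval is 5.333 − 0.0117 = 5.3213 Myr.
An epoch fits inside if it starts at or after 5.333 Ma and ends at or before 0.0117 Ma; oldest first that gives Pliocene, Pleistocene.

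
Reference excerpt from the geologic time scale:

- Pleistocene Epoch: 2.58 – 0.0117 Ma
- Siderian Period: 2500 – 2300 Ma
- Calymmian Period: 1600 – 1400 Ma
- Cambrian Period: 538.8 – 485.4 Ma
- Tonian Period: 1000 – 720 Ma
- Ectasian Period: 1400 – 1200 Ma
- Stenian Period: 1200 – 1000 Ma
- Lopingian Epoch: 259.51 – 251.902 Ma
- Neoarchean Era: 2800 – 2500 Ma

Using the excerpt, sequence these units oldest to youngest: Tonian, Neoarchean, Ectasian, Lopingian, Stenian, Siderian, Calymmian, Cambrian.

Neoarchean, Siderian, Calymmian, Ectasian, Stenian, Tonian, Cambrian, Lopingian

Sorting by start age (descending Ma, since larger Ma = older): Neoarchean began 2800, Siderian began 2500, Calymmian began 1600, Ectasian began 1400, Stenian began 1200, Tonian began 1000, Cambrian began 538.8, Lopingian began 259.51.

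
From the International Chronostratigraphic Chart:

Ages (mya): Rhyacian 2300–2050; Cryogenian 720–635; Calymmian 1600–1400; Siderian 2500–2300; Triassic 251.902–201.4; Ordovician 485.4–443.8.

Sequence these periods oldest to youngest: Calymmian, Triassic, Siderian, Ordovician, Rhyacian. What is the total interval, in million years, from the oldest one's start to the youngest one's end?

Start ages (Ma): Siderian 2500, Rhyacian 2300, Calymmian 1600, Ordovician 485.4, Triassic 251.902.
Ordered oldest to youngest: Siderian, Rhyacian, Calymmian, Ordovician, Triassic.
Span = 2500 − 201.4 = 2298.6 Myr.

Siderian → Rhyacian → Calymmian → Ordovician → Triassic; total span 2298.6 Myr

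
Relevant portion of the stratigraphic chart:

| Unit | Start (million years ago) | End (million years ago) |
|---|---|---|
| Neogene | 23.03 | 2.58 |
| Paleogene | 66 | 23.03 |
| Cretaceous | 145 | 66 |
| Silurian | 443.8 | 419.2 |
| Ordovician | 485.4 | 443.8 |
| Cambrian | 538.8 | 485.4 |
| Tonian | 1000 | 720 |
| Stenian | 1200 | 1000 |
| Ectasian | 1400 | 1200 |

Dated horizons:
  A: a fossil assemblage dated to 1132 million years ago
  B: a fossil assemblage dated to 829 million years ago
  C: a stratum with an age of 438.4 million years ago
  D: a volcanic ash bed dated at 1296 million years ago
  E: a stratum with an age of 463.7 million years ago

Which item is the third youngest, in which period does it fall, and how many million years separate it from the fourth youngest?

B, in the Tonian; 303 million years to A

Smaller Ma means younger, so youngest first: C 438.4 < E 463.7 < B 829 < A 1132 < D 1296.
Counting 3 along gives B (829 Ma); the excerpt puts that inside the Tonian, 1000–720 Ma.
Next in line is A (1132 Ma), and 1132 − 829 = 303 Myr.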